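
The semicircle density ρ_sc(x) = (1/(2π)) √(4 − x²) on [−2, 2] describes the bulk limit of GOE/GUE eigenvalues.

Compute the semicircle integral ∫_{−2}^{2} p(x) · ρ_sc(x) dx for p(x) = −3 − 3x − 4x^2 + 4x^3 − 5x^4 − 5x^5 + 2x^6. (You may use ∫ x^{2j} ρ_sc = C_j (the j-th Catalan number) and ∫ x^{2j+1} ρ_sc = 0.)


Write p(x) = Σ a_i x^i, split into monomials and integrate each against ρ_sc separately.
Using ∫ x^{2j} ρ_sc = C_j = (1/(j+1)) C(2j, j) (Catalan numbers) and ∫ x^{2j+1} ρ_sc = 0 (odd monomials vanish by symmetry):
  i = 0 (even): a_0 · C_{0} = -3 · 1 = -3
  i = 1 (odd): ∫ x^1 ρ_sc = 0 (vanishes)
  i = 2 (even): a_2 · C_{1} = -4 · 1 = -4
  i = 3 (odd): ∫ x^3 ρ_sc = 0 (vanishes)
  i = 4 (even): a_4 · C_{2} = -5 · 2 = -10
  i = 5 (odd): ∫ x^5 ρ_sc = 0 (vanishes)
  i = 6 (even): a_6 · C_{3} = 2 · 5 = 10

Summing the contributions: ∫_{−2}^{2} p(x) ρ_sc(x) dx = (-3) + (-4) + (-10) + 10 = -7.


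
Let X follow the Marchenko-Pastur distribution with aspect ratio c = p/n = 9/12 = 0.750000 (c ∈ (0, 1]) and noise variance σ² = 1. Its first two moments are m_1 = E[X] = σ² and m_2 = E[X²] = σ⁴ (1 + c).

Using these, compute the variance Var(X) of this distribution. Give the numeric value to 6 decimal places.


m_1 = E[X] = σ² = 1, so m_1² = 1.
m_2 = E[X²] = σ⁴ (1 + c) = 1 · (1 + 0.750000) = 1 · 1.750000 = 1.750000.
(Note m_2 − m_1² simplifies to c · σ⁴ = 0.750000 · 1.)

Var(X) = m_2 − m_1² = 1.750000 − 1 = 0.750000.


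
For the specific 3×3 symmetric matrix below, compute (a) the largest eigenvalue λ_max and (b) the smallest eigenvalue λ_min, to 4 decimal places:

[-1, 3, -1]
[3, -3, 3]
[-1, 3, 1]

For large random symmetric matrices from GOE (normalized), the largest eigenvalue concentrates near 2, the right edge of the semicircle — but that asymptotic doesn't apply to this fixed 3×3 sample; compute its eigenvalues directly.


Since M is real symmetric, all three eigenvalues are real; they are the roots of det(λI − M) = λ³ − (tr M) λ² + s λ − det M, where s is the sum of the principal 2×2 minors.
tr M = -1 + (-3) + 1 = -3.
s = ((-1)·(-3) − 3²) + ((-1)·1 − (-1)²) + ((-3)·1 − 3²) = -6 + (-2) + (-12) = -20.
det M (expand along row 1) = (-1)·(-12) − 3·6 + (-1)·6 = -12.
Characteristic polynomial: λ³ + 3λ² − 20λ + 12 = 0.
Substitute λ = y + (tr M)/3 = y − 1.000000 to remove the quadratic term: y³ + p·y + q = 0 with p = s − (tr M)²/3 = -23.000000 and q = −2(tr M)³/27 + (tr M)·s/3 − det M = 34.000000.
Three real roots ⇒ use the trigonometric (Viète) form: r = 2√(−p/3) = 5.537749, φ = arccos(3q/(p·r)) = arccos(-0.800828) = 2.499472 rad.
y_k = r·cos(φ/3 − 2πk/3) for k = 0, 1, 2 gives y = 3.724371, 1.687010, -5.411382.
λ_k = y_k − 1.000000 gives λ = 2.7244, 0.6870, -6.4114 (check: the sum is -3.0000 = tr M).

Hence λ_max = 2.7244 and λ_min = -6.4114.


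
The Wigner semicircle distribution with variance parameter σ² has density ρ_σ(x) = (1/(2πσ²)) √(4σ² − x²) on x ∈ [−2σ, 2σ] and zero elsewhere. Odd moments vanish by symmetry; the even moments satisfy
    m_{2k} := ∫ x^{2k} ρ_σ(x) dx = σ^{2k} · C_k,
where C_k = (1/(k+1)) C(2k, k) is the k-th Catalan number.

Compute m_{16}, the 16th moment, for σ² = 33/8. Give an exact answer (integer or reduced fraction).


By the scaled semicircle moment identity, m_{2k} = σ^{2k} · C_k with k = 8.
C_8 = (1/(k+1)) · C(2k, k) = (1/9) · C(16, 8) = (1/9) · 12870 = 1430.
σ^{2k} = (σ²)^k = (33/8)^8 = 1406408618241/16777216.

Therefore m_{16} = σ^{16} · C_8 = (1406408618241/16777216) · 1430 = 1005582162042315/8388608.


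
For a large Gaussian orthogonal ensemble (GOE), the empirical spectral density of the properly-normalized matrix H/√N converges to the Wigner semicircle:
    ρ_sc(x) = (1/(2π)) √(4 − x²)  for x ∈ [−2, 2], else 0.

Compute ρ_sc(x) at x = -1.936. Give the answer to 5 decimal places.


ρ_sc(x) = (1/(2π)) √(4 − x²). With x = -1.936:
  4 − x² = 4 − (-1.936)² = 4 − 3.748096 = 0.251904.
  √(4 − x²) = 0.501900.
  1/(2π) = 0.159155.
  ρ_sc(-1.936) = 0.159155 · 0.501900 = 0.079880.

Rounded to 5 decimal places: ρ_sc(-1.936) ≈ 0.07988.


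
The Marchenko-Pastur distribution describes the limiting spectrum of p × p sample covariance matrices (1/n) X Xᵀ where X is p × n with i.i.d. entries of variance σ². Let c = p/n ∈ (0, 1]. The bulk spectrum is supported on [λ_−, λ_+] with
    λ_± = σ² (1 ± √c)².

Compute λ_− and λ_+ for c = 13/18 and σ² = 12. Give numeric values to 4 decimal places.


c = 13/18 = 0.722222; √c = 0.849837.
λ_− = σ² (1 − √c)² = 12 · (1 − 0.849837)² = 12 · (0.150163)² = 0.270589.
λ_+ = σ² (1 + √c)² = 12 · (1 + 0.849837)² = 12 · (1.849837)² = 41.062745.

Rounded to 4 decimal places: λ_− ≈ 0.2706, λ_+ ≈ 41.0627.


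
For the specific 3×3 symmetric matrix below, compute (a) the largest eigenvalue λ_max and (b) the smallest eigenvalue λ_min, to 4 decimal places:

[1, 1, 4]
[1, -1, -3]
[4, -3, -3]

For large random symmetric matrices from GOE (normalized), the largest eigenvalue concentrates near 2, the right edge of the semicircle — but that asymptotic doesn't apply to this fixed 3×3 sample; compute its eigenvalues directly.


Since M is real symmetric, all three eigenvalues are real; they are the roots of det(λI − M) = λ³ − (tr M) λ² + s λ − det M, where s is the sum of the principal 2×2 minors.
tr M = 1 + (-1) + (-3) = -3.
s = (1·(-1) − 1²) + (1·(-3) − 4²) + ((-1)·(-3) − (-3)²) = -2 + (-19) + (-6) = -27.
det M (expand along row 1) = 1·(-6) − 1·9 + 4·1 = -11.
Characteristic polynomial: λ³ + 3λ² − 27λ + 11 = 0.
Substitute λ = y + (tr M)/3 = y − 1.000000 to remove the quadratic term: y³ + p·y + q = 0 with p = s − (tr M)²/3 = -30.000000 and q = −2(tr M)³/27 + (tr M)·s/3 − det M = 40.000000.
Three real roots ⇒ use the trigonometric (Viète) form: r = 2√(−p/3) = 6.324555, φ = arccos(3q/(p·r)) = arccos(-0.632456) = 2.255516 rad.
y_k = r·cos(φ/3 − 2πk/3) for k = 0, 1, 2 gives y = 4.619673, 1.431015, -6.050687.
λ_k = y_k − 1.000000 gives λ = 3.6197, 0.4310, -7.0507 (check: the sum is -3.0000 = tr M).

Hence λ_max = 3.6197 and λ_min = -7.0507.


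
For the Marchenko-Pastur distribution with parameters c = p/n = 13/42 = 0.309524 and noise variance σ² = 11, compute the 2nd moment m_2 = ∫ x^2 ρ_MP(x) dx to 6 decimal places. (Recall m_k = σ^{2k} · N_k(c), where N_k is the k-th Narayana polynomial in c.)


E[X²] = σ⁴ (1 + c) (second MP moment). With σ² = 11 (so σ⁴ = 121) and c = 13/42 = 0.309524: E[X²] = 121 · (1 + 0.309524) = 121 · 1.309524.

So E[X^2] = 158.452381.


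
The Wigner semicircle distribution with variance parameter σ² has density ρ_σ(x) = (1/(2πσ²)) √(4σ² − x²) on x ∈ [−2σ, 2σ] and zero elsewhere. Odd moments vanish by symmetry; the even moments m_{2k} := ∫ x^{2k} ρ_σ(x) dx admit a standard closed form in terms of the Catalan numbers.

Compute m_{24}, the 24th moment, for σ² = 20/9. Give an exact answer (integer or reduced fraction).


By the scaled semicircle moment identity, m_{2k} = σ^{2k} · C_k with k = 12.
C_12 = (1/(k+1)) · C(2k, k) = (1/13) · C(24, 12) = (1/13) · 2704156 = 208012.
σ^{2k} = (σ²)^k = (20/9)^12 = 4096000000000000/282429536481.

Therefore m_{24} = σ^{24} · C_12 = (4096000000000000/282429536481) · 208012 = 852017152000000000000/282429536481.


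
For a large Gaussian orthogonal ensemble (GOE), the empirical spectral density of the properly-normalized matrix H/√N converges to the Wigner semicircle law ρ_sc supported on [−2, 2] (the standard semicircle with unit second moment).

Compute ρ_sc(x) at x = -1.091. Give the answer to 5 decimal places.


ρ_sc(x) = (1/(2π)) √(4 − x²). With x = -1.091:
  4 − x² = 4 − (-1.091)² = 4 − 1.190281 = 2.809719.
  √(4 − x²) = 1.676222.
  1/(2π) = 0.159155.
  ρ_sc(-1.091) = 0.159155 · 1.676222 = 0.266779.

Rounded to 5 decimal places: ρ_sc(-1.091) ≈ 0.26678.


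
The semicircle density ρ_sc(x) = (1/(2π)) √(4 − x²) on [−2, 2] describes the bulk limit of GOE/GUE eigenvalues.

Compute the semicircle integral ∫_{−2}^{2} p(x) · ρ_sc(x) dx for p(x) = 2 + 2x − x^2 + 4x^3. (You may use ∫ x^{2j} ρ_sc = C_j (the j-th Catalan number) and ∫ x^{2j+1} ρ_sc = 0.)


Write p(x) = Σ a_i x^i, split into monomials and integrate each against ρ_sc separately.
Using ∫ x^{2j} ρ_sc = C_j = (1/(j+1)) C(2j, j) (Catalan numbers) and ∫ x^{2j+1} ρ_sc = 0 (odd monomials vanish by symmetry):
  i = 0 (even): a_0 · C_{0} = 2 · 1 = 2
  i = 1 (odd): ∫ x^1 ρ_sc = 0 (vanishes)
  i = 2 (even): a_2 · C_{1} = -1 · 1 = -1
  i = 3 (odd): ∫ x^3 ρ_sc = 0 (vanishes)

Summing the contributions: ∫_{−2}^{2} p(x) ρ_sc(x) dx = 2 + (-1) = 1.


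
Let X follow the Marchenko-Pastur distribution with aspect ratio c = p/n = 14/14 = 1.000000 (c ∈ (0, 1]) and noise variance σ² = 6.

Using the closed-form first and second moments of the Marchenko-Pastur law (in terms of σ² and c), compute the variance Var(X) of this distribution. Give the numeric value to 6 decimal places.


Recall the MP moments m_1 = E[X] = σ² and m_2 = E[X²] = σ⁴ (1 + c).
m_1 = E[X] = σ² = 6, so m_1² = 36.
m_2 = E[X²] = σ⁴ (1 + c) = 36 · (1 + 1.000000) = 36 · 2.000000 = 72.000000.
(Note m_2 − m_1² simplifies to c · σ⁴ = 1.000000 · 36.)

Var(X) = m_2 − m_1² = 72.000000 − 36 = 36.000000.


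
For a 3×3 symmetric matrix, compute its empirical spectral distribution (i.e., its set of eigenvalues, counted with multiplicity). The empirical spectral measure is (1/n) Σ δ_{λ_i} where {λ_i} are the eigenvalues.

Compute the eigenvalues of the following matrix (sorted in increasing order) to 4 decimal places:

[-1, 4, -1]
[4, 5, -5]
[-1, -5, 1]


Since M is real symmetric, all three eigenvalues are real; they are the roots of det(λI − M) = λ³ − (tr M) λ² + s λ − det M, where s is the sum of the principal 2×2 minors.
tr M = -1 + 5 + 1 = 5.
s = ((-1)·5 − 4²) + ((-1)·1 − (-1)²) + (5·1 − (-5)²) = -21 + (-2) + (-20) = -43.
det M (expand along row 1) = (-1)·(-20) − 4·(-1) + (-1)·(-15) = 39.
Characteristic polynomial: λ³ − 5λ² − 43λ − 39 = 0.
Substitute λ = y + (tr M)/3 = y + 1.666667 to remove the quadratic term: y³ + p·y + q = 0 with p = s − (tr M)²/3 = -51.333333 and q = −2(tr M)³/27 + (tr M)·s/3 − det M = -119.925926.
Three real roots ⇒ use the trigonometric (Viète) form: r = 2√(−p/3) = 8.273116, φ = arccos(3q/(p·r)) = arccos(0.847161) = 0.560178 rad.
y_k = r·cos(φ/3 − 2πk/3) for k = 0, 1, 2 gives y = 8.129307, -2.734573, -5.394733.
λ_k = y_k + 1.666667 gives λ = 9.7960, -1.0679, -3.7281 (check: the sum is 5.0000 = tr M).

Eigenvalues sorted in increasing order: [-3.7281, -1.0679, 9.7960].


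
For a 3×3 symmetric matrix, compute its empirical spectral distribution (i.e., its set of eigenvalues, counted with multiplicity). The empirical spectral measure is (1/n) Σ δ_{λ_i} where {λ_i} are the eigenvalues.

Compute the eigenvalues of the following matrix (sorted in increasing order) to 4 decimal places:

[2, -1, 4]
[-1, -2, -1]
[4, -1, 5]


Since M is real symmetric, all three eigenvalues are real; they are the roots of det(λI − M) = λ³ − (tr M) λ² + s λ − det M, where s is the sum of the principal 2×2 minors.
tr M = 2 + (-2) + 5 = 5.
s = (2·(-2) − (-1)²) + (2·5 − 4²) + ((-2)·5 − (-1)²) = -5 + (-6) + (-11) = -22.
det M (expand along row 1) = 2·(-11) − (-1)·(-1) + 4·9 = 13.
Characteristic polynomial: λ³ − 5λ² − 22λ − 13 = 0.
Substitute λ = y + (tr M)/3 = y + 1.666667 to remove the quadratic term: y³ + p·y + q = 0 with p = s − (tr M)²/3 = -30.333333 and q = −2(tr M)³/27 + (tr M)·s/3 − det M = -58.925926.
Three real roots ⇒ use the trigonometric (Viète) form: r = 2√(−p/3) = 6.359595, φ = arccos(3q/(p·r)) = arccos(0.916385) = 0.411841 rad.
y_k = r·cos(φ/3 − 2πk/3) for k = 0, 1, 2 gives y = 6.299762, -2.396172, -3.903591.
λ_k = y_k + 1.666667 gives λ = 7.9664, -0.7295, -2.2369 (check: the sum is 5.0000 = tr M).

Eigenvalues sorted in increasing order: [-2.2369, -0.7295, 7.9664].


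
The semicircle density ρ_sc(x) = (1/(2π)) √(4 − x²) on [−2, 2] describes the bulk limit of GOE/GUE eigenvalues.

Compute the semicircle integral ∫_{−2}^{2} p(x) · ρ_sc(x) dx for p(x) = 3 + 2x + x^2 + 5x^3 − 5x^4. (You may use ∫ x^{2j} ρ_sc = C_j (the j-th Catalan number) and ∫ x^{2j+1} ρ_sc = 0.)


Write p(x) = Σ a_i x^i, split into monomials and integrate each against ρ_sc separately.
Using ∫ x^{2j} ρ_sc = C_j = (1/(j+1)) C(2j, j) (Catalan numbers) and ∫ x^{2j+1} ρ_sc = 0 (odd monomials vanish by symmetry):
  i = 0 (even): a_0 · C_{0} = 3 · 1 = 3
  i = 1 (odd): ∫ x^1 ρ_sc = 0 (vanishes)
  i = 2 (even): a_2 · C_{1} = 1 · 1 = 1
  i = 3 (odd): ∫ x^3 ρ_sc = 0 (vanishes)
  i = 4 (even): a_4 · C_{2} = -5 · 2 = -10

Summing the contributions: ∫_{−2}^{2} p(x) ρ_sc(x) dx = 3 + 1 + (-10) = -6.


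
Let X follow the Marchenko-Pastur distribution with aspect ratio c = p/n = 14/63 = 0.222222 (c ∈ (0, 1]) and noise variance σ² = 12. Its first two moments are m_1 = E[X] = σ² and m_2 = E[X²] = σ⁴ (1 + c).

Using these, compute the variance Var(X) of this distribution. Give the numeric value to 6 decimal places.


m_1 = E[X] = σ² = 12, so m_1² = 144.
m_2 = E[X²] = σ⁴ (1 + c) = 144 · (1 + 0.222222) = 144 · 1.222222 = 176.000000.
(Note m_2 − m_1² simplifies to c · σ⁴ = 0.222222 · 144.)

Var(X) = m_2 − m_1² = 176.000000 − 144 = 32.000000.


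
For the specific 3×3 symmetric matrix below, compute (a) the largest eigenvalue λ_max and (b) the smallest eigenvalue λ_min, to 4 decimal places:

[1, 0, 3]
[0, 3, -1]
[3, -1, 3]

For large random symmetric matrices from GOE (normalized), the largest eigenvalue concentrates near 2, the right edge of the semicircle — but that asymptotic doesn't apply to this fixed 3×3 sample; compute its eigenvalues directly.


Since M is real symmetric, all three eigenvalues are real; they are the roots of det(λI − M) = λ³ − (tr M) λ² + s λ − det M, where s is the sum of the principal 2×2 minors.
tr M = 1 + 3 + 3 = 7.
s = (1·3 − 0²) + (1·3 − 3²) + (3·3 − (-1)²) = 3 + (-6) + 8 = 5.
det M (expand along row 1) = 1·8 − 0·3 + 3·(-9) = -19.
Characteristic polynomial: λ³ − 7λ² + 5λ + 19 = 0.
Substitute λ = y + (tr M)/3 = y + 2.333333 to remove the quadratic term: y³ + p·y + q = 0 with p = s − (tr M)²/3 = -11.333333 and q = −2(tr M)³/27 + (tr M)·s/3 − det M = 5.259259.
Three real roots ⇒ use the trigonometric (Viète) form: r = 2√(−p/3) = 3.887301, φ = arccos(3q/(p·r)) = arccos(-0.358129) = 1.937060 rad.
y_k = r·cos(φ/3 − 2πk/3) for k = 0, 1, 2 gives y = 3.104736, 0.473414, -3.578150.
λ_k = y_k + 2.333333 gives λ = 5.4381, 2.8067, -1.2448 (check: the sum is 7.0000 = tr M).

Hence λ_max = 5.4381 and λ_min = -1.2448.


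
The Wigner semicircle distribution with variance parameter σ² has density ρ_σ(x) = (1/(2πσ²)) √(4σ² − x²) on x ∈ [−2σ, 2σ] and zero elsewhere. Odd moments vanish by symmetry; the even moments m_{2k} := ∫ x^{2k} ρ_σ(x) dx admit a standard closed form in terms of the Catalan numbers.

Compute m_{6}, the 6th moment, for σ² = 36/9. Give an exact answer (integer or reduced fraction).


By the scaled semicircle moment identity, m_{2k} = σ^{2k} · C_k with k = 3.
C_3 = (1/(k+1)) · C(2k, k) = (1/4) · C(6, 3) = (1/4) · 20 = 5.
σ^{2k} = (σ²)^k = (36/9)^3 = 64.

Therefore m_{6} = σ^{6} · C_3 = 64 · 5 = 320.


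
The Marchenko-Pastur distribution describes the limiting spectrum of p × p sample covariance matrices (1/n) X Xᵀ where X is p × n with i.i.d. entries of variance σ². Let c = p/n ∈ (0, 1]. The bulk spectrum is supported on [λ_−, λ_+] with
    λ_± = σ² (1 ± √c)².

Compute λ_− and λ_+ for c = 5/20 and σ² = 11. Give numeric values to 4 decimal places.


c = 5/20 = 0.250000; √c = 0.500000.
λ_− = σ² (1 − √c)² = 11 · (1 − 0.500000)² = 11 · (0.500000)² = 2.750000.
λ_+ = σ² (1 + √c)² = 11 · (1 + 0.500000)² = 11 · (1.500000)² = 24.750000.

Rounded to 4 decimal places: λ_− ≈ 2.7500, λ_+ ≈ 24.7500.


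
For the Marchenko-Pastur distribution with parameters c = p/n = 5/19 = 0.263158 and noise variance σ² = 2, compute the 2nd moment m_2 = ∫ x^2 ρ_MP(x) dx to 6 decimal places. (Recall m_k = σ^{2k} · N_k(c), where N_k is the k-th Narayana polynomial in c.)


E[X²] = σ⁴ (1 + c) (second MP moment). With σ² = 2 (so σ⁴ = 4) and c = 5/19 = 0.263158: E[X²] = 4 · (1 + 0.263158) = 4 · 1.263158.

So E[X^2] = 5.052632.


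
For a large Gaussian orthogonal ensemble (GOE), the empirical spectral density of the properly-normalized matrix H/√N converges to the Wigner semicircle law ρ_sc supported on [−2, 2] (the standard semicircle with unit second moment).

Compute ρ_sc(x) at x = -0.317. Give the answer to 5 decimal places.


ρ_sc(x) = (1/(2π)) √(4 − x²). With x = -0.317:
  4 − x² = 4 − (-0.317)² = 4 − 0.100489 = 3.899511.
  √(4 − x²) = 1.974718.
  1/(2π) = 0.159155.
  ρ_sc(-0.317) = 0.159155 · 1.974718 = 0.314286.

Rounded to 5 decimal places: ρ_sc(-0.317) ≈ 0.31429.


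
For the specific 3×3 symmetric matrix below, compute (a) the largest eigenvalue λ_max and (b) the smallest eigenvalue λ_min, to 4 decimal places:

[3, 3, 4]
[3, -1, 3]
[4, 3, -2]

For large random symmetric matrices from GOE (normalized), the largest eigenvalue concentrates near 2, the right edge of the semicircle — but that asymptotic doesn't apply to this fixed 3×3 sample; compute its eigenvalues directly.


Since M is real symmetric, all three eigenvalues are real; they are the roots of det(λI − M) = λ³ − (tr M) λ² + s λ − det M, where s is the sum of the principal 2×2 minors.
tr M = 3 + (-1) + (-2) = 0.
s = (3·(-1) − 3²) + (3·(-2) − 4²) + ((-1)·(-2) − 3²) = -12 + (-22) + (-7) = -41.
det M (expand along row 1) = 3·(-7) − 3·(-18) + 4·13 = 85.
Characteristic polynomial: λ³ − 41λ − 85 = 0.
Substitute λ = y + (tr M)/3 = y + 0.000000 to remove the quadratic term: y³ + p·y + q = 0 with p = s − (tr M)²/3 = -41.000000 and q = −2(tr M)³/27 + (tr M)·s/3 − det M = -85.000000.
Three real roots ⇒ use the trigonometric (Viète) form: r = 2√(−p/3) = 7.393691, φ = arccos(3q/(p·r)) = arccos(0.841192) = 0.571313 rad.
y_k = r·cos(φ/3 − 2πk/3) for k = 0, 1, 2 gives y = 7.260024, -2.417974, -4.842051.
λ_k = y_k + 0.000000 gives λ = 7.2600, -2.4180, -4.8421 (check: the sum is 0.0000 = tr M).

Hence λ_max = 7.2600 and λ_min = -4.8421.


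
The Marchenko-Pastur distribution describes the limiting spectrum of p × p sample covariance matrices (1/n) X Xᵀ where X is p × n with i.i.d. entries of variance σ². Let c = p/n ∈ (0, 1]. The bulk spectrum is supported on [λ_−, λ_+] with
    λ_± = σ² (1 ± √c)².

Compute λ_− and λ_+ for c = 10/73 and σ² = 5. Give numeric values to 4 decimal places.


c = 10/73 = 0.136986; √c = 0.370117.
λ_− = σ² (1 − √c)² = 5 · (1 − 0.370117)² = 5 · (0.629883)² = 1.983765.
λ_+ = σ² (1 + √c)² = 5 · (1 + 0.370117)² = 5 · (1.370117)² = 9.386098.

Rounded to 4 decimal places: λ_− ≈ 1.9838, λ_+ ≈ 9.3861.


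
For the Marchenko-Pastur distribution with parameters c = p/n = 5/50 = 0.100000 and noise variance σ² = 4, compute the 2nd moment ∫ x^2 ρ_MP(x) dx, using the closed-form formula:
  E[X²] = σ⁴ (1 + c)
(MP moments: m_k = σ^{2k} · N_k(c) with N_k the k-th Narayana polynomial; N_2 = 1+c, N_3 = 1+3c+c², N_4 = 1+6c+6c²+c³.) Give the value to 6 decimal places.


E[X²] = σ⁴ (1 + c) (second MP moment). With σ² = 4 (so σ⁴ = 16) and c = 5/50 = 0.100000: E[X²] = 16 · (1 + 0.100000) = 16 · 1.100000.

So E[X^2] = 17.600000.


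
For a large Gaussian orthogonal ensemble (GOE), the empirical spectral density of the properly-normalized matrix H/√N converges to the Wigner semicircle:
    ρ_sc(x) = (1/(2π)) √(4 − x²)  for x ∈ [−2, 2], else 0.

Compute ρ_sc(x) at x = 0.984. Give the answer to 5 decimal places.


ρ_sc(x) = (1/(2π)) √(4 − x²). With x = 0.984:
  4 − x² = 4 − (0.984)² = 4 − 0.968256 = 3.031744.
  √(4 − x²) = 1.741190.
  1/(2π) = 0.159155.
  ρ_sc(0.984) = 0.159155 · 1.741190 = 0.277119.

Rounded to 5 decimal places: ρ_sc(0.984) ≈ 0.27712.


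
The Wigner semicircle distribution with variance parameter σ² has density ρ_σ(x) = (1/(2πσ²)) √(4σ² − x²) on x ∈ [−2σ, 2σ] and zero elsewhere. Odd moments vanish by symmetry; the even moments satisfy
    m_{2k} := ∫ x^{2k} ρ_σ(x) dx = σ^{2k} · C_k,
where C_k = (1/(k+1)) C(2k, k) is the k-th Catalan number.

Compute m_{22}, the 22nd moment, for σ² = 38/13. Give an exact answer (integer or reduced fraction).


By the scaled semicircle moment identity, m_{2k} = σ^{2k} · C_k with k = 11.
C_11 = (1/(k+1)) · C(2k, k) = (1/12) · C(22, 11) = (1/12) · 705432 = 58786.
σ^{2k} = (σ²)^k = (38/13)^11 = 238572050223552512/1792160394037.

Therefore m_{22} = σ^{22} · C_11 = (238572050223552512/1792160394037) · 58786 = 1078822811110904459264/137858491849.


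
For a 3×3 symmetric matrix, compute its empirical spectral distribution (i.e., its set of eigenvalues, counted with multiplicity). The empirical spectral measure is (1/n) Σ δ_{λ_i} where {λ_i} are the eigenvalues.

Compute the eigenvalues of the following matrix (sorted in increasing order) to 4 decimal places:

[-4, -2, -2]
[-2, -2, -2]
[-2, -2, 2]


Since M is real symmetric, all three eigenvalues are real; they are the roots of det(λI − M) = λ³ − (tr M) λ² + s λ − det M, where s is the sum of the principal 2×2 minors.
tr M = -4 + (-2) + 2 = -4.
s = ((-4)·(-2) − (-2)²) + ((-4)·2 − (-2)²) + ((-2)·2 − (-2)²) = 4 + (-12) + (-8) = -16.
det M (expand along row 1) = (-4)·(-8) − (-2)·(-8) + (-2)·0 = 16.
Characteristic polynomial: λ³ + 4λ² − 16λ − 16 = 0.
Substitute λ = y + (tr M)/3 = y − 1.333333 to remove the quadratic term: y³ + p·y + q = 0 with p = s − (tr M)²/3 = -21.333333 and q = −2(tr M)³/27 + (tr M)·s/3 − det M = 10.074074.
Three real roots ⇒ use the trigonometric (Viète) form: r = 2√(−p/3) = 5.333333, φ = arccos(3q/(p·r)) = arccos(-0.265625) = 1.839648 rad.
y_k = r·cos(φ/3 − 2πk/3) for k = 0, 1, 2 gives y = 4.361607, 0.477320, -4.838927.
λ_k = y_k − 1.333333 gives λ = 3.0283, -0.8560, -6.1723 (check: the sum is -4.0000 = tr M).

Eigenvalues sorted in increasing order: [-6.1723, -0.8560, 3.0283].


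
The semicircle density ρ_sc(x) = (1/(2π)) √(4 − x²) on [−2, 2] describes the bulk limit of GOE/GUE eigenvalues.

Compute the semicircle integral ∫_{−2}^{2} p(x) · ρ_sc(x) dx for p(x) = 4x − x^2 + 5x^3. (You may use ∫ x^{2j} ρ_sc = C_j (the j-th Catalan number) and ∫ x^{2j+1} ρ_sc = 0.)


Write p(x) = Σ a_i x^i, split into monomials and integrate each against ρ_sc separately.
Using ∫ x^{2j} ρ_sc = C_j = (1/(j+1)) C(2j, j) (Catalan numbers) and ∫ x^{2j+1} ρ_sc = 0 (odd monomials vanish by symmetry):
  i = 1 (odd): ∫ x^1 ρ_sc = 0 (vanishes)
  i = 2 (even): a_2 · C_{1} = -1 · 1 = -1
  i = 3 (odd): ∫ x^3 ρ_sc = 0 (vanishes)

Summing the contributions: ∫_{−2}^{2} p(x) ρ_sc(x) dx = -1.


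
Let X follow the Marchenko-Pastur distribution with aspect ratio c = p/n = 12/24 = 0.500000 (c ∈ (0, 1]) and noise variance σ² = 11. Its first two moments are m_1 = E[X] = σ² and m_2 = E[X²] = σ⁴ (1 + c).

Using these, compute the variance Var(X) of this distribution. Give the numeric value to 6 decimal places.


m_1 = E[X] = σ² = 11, so m_1² = 121.
m_2 = E[X²] = σ⁴ (1 + c) = 121 · (1 + 0.500000) = 121 · 1.500000 = 181.500000.
(Note m_2 − m_1² simplifies to c · σ⁴ = 0.500000 · 121.)

Var(X) = m_2 − m_1² = 181.500000 − 121 = 60.500000.


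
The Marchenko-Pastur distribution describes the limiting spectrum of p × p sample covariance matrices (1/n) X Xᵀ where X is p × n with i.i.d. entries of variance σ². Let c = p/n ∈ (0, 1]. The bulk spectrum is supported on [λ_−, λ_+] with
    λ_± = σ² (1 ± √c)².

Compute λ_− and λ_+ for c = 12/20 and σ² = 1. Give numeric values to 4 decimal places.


c = 12/20 = 0.600000; √c = 0.774597.
λ_− = σ² (1 − √c)² = 1 · (1 − 0.774597)² = 1 · (0.225403)² = 0.050807.
λ_+ = σ² (1 + √c)² = 1 · (1 + 0.774597)² = 1 · (1.774597)² = 3.149193.

Rounded to 4 decimal places: λ_− ≈ 0.0508, λ_+ ≈ 3.1492.


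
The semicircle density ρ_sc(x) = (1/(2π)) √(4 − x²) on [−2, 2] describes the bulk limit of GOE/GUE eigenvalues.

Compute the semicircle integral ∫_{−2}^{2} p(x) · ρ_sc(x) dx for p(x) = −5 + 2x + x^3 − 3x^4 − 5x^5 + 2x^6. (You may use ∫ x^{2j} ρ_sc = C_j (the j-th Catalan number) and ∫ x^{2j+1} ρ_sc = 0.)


Write p(x) = Σ a_i x^i, split into monomials and integrate each against ρ_sc separately.
Using ∫ x^{2j} ρ_sc = C_j = (1/(j+1)) C(2j, j) (Catalan numbers) and ∫ x^{2j+1} ρ_sc = 0 (odd monomials vanish by symmetry):
  i = 0 (even): a_0 · C_{0} = -5 · 1 = -5
  i = 1 (odd): ∫ x^1 ρ_sc = 0 (vanishes)
  i = 3 (odd): ∫ x^3 ρ_sc = 0 (vanishes)
  i = 4 (even): a_4 · C_{2} = -3 · 2 = -6
  i = 5 (odd): ∫ x^5 ρ_sc = 0 (vanishes)
  i = 6 (even): a_6 · C_{3} = 2 · 5 = 10

Summing the contributions: ∫_{−2}^{2} p(x) ρ_sc(x) dx = (-5) + (-6) + 10 = -1.


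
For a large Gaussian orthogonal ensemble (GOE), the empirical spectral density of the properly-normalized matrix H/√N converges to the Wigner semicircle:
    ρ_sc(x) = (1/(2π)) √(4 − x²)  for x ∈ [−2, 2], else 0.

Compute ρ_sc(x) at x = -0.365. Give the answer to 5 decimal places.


ρ_sc(x) = (1/(2π)) √(4 − x²). With x = -0.365:
  4 − x² = 4 − (-0.365)² = 4 − 0.133225 = 3.866775.
  √(4 − x²) = 1.966412.
  1/(2π) = 0.159155.
  ρ_sc(-0.365) = 0.159155 · 1.966412 = 0.312964.

Rounded to 5 decimal places: ρ_sc(-0.365) ≈ 0.31296.


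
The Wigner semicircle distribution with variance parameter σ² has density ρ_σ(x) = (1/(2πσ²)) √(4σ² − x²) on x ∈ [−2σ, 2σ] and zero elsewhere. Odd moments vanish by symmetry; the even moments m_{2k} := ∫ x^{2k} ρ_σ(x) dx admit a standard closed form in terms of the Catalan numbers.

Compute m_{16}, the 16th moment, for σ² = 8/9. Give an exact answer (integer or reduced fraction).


By the scaled semicircle moment identity, m_{2k} = σ^{2k} · C_k with k = 8.
C_8 = (1/(k+1)) · C(2k, k) = (1/9) · C(16, 8) = (1/9) · 12870 = 1430.
σ^{2k} = (σ²)^k = (8/9)^8 = 16777216/43046721.

Therefore m_{16} = σ^{16} · C_8 = (16777216/43046721) · 1430 = 23991418880/43046721.


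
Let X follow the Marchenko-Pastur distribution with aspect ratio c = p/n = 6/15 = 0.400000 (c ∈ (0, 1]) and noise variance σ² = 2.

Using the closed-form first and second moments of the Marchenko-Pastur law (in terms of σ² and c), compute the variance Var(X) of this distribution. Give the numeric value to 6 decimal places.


Recall the MP moments m_1 = E[X] = σ² and m_2 = E[X²] = σ⁴ (1 + c).
m_1 = E[X] = σ² = 2, so m_1² = 4.
m_2 = E[X²] = σ⁴ (1 + c) = 4 · (1 + 0.400000) = 4 · 1.400000 = 5.600000.
(Note m_2 − m_1² simplifies to c · σ⁴ = 0.400000 · 4.)

Var(X) = m_2 − m_1² = 5.600000 − 4 = 1.600000.


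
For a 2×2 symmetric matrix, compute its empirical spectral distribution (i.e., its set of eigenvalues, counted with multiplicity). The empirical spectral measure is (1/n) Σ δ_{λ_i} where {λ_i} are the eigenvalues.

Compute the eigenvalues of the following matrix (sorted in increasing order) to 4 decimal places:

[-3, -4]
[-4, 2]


Since M is real symmetric, both eigenvalues are real; they are the roots of det(λI − M) = λ² − (tr M) λ + det M.
tr M = -3 + 2 = -1.
det M = (-3)·2 − (-4)² = -6 − 16 = -22.
Characteristic polynomial: λ² + λ − 22 = 0.
Discriminant Δ = (tr M)² − 4·det M = 1 − (-88) = 89; √Δ = 9.433981.
λ = (tr M ± √Δ)/2 = (-1 ± 9.433981)/2, giving (tr M − √Δ)/2 = -5.2170 and (tr M + √Δ)/2 = 4.2170.

Eigenvalues sorted in increasing order: [-5.2170, 4.2170].


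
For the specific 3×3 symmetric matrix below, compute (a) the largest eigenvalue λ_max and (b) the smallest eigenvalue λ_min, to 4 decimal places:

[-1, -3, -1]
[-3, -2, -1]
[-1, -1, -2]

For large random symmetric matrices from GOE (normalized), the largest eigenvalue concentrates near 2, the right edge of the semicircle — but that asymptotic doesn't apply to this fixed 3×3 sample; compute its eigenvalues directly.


Since M is real symmetric, all three eigenvalues are real; they are the roots of det(λI − M) = λ³ − (tr M) λ² + s λ − det M, where s is the sum of the principal 2×2 minors.
tr M = -1 + (-2) + (-2) = -5.
s = ((-1)·(-2) − (-3)²) + ((-1)·(-2) − (-1)²) + ((-2)·(-2) − (-1)²) = -7 + 1 + 3 = -3.
det M (expand along row 1) = (-1)·3 − (-3)·5 + (-1)·1 = 11.
Characteristic polynomial: λ³ + 5λ² − 3λ − 11 = 0.
Substitute λ = y + (tr M)/3 = y − 1.666667 to remove the quadratic term: y³ + p·y + q = 0 with p = s − (tr M)²/3 = -11.333333 and q = −2(tr M)³/27 + (tr M)·s/3 − det M = 3.259259.
Three real roots ⇒ use the trigonometric (Viète) form: r = 2√(−p/3) = 3.887301, φ = arccos(3q/(p·r)) = arccos(-0.221939) = 1.794599 rad.
y_k = r·cos(φ/3 − 2πk/3) for k = 0, 1, 2 gives y = 3.212274, 0.289728, -3.502002.
λ_k = y_k − 1.666667 gives λ = 1.5456, -1.3769, -5.1687 (check: the sum is -5.0000 = tr M).

Hence λ_max = 1.5456 and λ_min = -5.1687.


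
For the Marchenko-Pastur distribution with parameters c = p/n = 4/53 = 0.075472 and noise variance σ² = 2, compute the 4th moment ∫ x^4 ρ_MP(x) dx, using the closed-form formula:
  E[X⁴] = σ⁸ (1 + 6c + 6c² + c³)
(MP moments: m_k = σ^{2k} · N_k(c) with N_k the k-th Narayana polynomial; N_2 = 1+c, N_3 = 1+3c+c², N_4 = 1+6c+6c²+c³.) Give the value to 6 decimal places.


E[X⁴] = σ⁸ (1 + 6c + 6c² + c³) (fourth MP moment). With σ² = 2 (so σ⁸ = 16) and c = 4/53 = 0.075472: E[X⁴] = 16 · (1 + 6·0.075472 + 6·(0.075472)² + (0.075472)³) = 16 · 1.487436.

So E[X^4] = 23.798975.


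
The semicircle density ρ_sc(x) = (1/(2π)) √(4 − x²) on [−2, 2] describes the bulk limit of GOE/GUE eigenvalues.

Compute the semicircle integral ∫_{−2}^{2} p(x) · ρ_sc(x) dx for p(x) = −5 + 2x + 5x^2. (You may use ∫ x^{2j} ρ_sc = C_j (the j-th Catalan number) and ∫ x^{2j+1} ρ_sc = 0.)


Write p(x) = Σ a_i x^i, split into monomials and integrate each against ρ_sc separately.
Using ∫ x^{2j} ρ_sc = C_j = (1/(j+1)) C(2j, j) (Catalan numbers) and ∫ x^{2j+1} ρ_sc = 0 (odd monomials vanish by symmetry):
  i = 0 (even): a_0 · C_{0} = -5 · 1 = -5
  i = 1 (odd): ∫ x^1 ρ_sc = 0 (vanishes)
  i = 2 (even): a_2 · C_{1} = 5 · 1 = 5

Summing the contributions: ∫_{−2}^{2} p(x) ρ_sc(x) dx = (-5) + 5 = 0.


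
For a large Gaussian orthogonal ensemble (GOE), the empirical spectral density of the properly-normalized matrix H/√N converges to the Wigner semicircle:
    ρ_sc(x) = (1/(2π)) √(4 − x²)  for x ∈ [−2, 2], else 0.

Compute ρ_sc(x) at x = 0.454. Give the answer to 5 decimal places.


ρ_sc(x) = (1/(2π)) √(4 − x²). With x = 0.454:
  4 − x² = 4 − (0.454)² = 4 − 0.206116 = 3.793884.
  √(4 − x²) = 1.947790.
  1/(2π) = 0.159155.
  ρ_sc(0.454) = 0.159155 · 1.947790 = 0.310000.

Rounded to 5 decimal places: ρ_sc(0.454) ≈ 0.31000.


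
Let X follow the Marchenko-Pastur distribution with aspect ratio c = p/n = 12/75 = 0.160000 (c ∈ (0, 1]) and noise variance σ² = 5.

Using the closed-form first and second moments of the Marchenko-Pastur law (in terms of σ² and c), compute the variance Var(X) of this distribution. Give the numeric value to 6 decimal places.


Recall the MP moments m_1 = E[X] = σ² and m_2 = E[X²] = σ⁴ (1 + c).
m_1 = E[X] = σ² = 5, so m_1² = 25.
m_2 = E[X²] = σ⁴ (1 + c) = 25 · (1 + 0.160000) = 25 · 1.160000 = 29.000000.
(Note m_2 − m_1² simplifies to c · σ⁴ = 0.160000 · 25.)

Var(X) = m_2 − m_1² = 29.000000 − 25 = 4.000000.


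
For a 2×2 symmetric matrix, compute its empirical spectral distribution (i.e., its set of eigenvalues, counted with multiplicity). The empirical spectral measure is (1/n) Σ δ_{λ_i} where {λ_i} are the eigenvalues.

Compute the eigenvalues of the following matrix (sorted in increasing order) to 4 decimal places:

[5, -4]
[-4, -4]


Since M is real symmetric, both eigenvalues are real; they are the roots of det(λI − M) = λ² − (tr M) λ + det M.
tr M = 5 + (-4) = 1.
det M = 5·(-4) − (-4)² = -20 − 16 = -36.
Characteristic polynomial: λ² − λ − 36 = 0.
Discriminant Δ = (tr M)² − 4·det M = 1 − (-144) = 145; √Δ = 12.041595.
λ = (tr M ± √Δ)/2 = (1 ± 12.041595)/2, giving (tr M − √Δ)/2 = -5.5208 and (tr M + √Δ)/2 = 6.5208.

Eigenvalues sorted in increasing order: [-5.5208, 6.5208].


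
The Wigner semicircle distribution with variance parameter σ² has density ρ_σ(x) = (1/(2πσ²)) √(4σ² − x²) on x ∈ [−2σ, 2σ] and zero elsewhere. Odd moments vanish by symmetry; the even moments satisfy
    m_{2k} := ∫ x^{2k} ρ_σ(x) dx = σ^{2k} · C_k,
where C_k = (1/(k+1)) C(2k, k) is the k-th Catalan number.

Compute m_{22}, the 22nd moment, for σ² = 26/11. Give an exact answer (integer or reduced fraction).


By the scaled semicircle moment identity, m_{2k} = σ^{2k} · C_k with k = 11.
C_11 = (1/(k+1)) · C(2k, k) = (1/12) · C(22, 11) = (1/12) · 705432 = 58786.
σ^{2k} = (σ²)^k = (26/11)^11 = 3670344486987776/285311670611.

Therefore m_{22} = σ^{22} · C_11 = (3670344486987776/285311670611) · 58786 = 215764871012063399936/285311670611.


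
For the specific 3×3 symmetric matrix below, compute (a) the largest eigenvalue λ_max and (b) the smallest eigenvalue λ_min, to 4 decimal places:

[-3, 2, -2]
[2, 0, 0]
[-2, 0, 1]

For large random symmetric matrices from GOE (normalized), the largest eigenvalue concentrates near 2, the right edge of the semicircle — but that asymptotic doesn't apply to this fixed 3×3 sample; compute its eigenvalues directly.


Since M is real symmetric, all three eigenvalues are real; they are the roots of det(λI − M) = λ³ − (tr M) λ² + s λ − det M, where s is the sum of the principal 2×2 minors.
tr M = -3 + 0 + 1 = -2.
s = ((-3)·0 − 2²) + ((-3)·1 − (-2)²) + (0·1 − 0²) = -4 + (-7) + 0 = -11.
det M (expand along row 1) = (-3)·0 − 2·2 + (-2)·0 = -4.
Characteristic polynomial: λ³ + 2λ² − 11λ + 4 = 0.
Substitute λ = y + (tr M)/3 = y − 0.666667 to remove the quadratic term: y³ + p·y + q = 0 with p = s − (tr M)²/3 = -12.333333 and q = −2(tr M)³/27 + (tr M)·s/3 − det M = 11.925926.
Three real roots ⇒ use the trigonometric (Viète) form: r = 2√(−p/3) = 4.055175, φ = arccos(3q/(p·r)) = arccos(-0.715358) = 2.367932 rad.
y_k = r·cos(φ/3 − 2πk/3) for k = 0, 1, 2 gives y = 2.856201, 1.064874, -3.921075.
λ_k = y_k − 0.666667 gives λ = 2.1895, 0.3982, -4.5877 (check: the sum is -2.0000 = tr M).

Hence λ_max = 2.1895 and λ_min = -4.5877.


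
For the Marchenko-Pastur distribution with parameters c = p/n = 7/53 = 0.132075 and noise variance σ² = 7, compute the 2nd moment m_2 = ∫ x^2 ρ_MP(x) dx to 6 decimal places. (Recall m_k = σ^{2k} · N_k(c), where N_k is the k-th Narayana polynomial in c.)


E[X²] = σ⁴ (1 + c) (second MP moment). With σ² = 7 (so σ⁴ = 49) and c = 7/53 = 0.132075: E[X²] = 49 · (1 + 0.132075) = 49 · 1.132075.

So E[X^2] = 55.471698.


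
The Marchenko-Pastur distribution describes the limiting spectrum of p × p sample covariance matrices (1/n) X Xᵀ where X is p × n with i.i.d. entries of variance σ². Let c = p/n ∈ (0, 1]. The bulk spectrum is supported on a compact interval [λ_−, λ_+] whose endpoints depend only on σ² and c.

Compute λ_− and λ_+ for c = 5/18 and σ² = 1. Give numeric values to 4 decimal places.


c = 5/18 = 0.277778; √c = 0.527046.
λ_− = σ² (1 − √c)² = 1 · (1 − 0.527046)² = 1 · (0.472954)² = 0.223685.
λ_+ = σ² (1 + √c)² = 1 · (1 + 0.527046)² = 1 · (1.527046)² = 2.331870.

Rounded to 4 decimal places: λ_− ≈ 0.2237, λ_+ ≈ 2.3319.


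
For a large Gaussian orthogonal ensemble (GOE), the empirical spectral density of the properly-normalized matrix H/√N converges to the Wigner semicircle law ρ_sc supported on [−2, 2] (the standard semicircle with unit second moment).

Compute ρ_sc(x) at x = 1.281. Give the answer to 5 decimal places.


ρ_sc(x) = (1/(2π)) √(4 − x²). With x = 1.281:
  4 − x² = 4 − (1.281)² = 4 − 1.640961 = 2.359039.
  √(4 − x²) = 1.535916.
  1/(2π) = 0.159155.
  ρ_sc(1.281) = 0.159155 · 1.535916 = 0.244449.

Rounded to 5 decimal places: ρ_sc(1.281) ≈ 0.24445.


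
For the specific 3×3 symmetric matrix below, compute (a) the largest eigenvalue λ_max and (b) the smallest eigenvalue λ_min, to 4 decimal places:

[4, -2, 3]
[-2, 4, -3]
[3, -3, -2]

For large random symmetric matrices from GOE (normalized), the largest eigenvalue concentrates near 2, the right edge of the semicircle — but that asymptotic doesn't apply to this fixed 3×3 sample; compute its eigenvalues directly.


Since M is real symmetric, all three eigenvalues are real; they are the roots of det(λI − M) = λ³ − (tr M) λ² + s λ − det M, where s is the sum of the principal 2×2 minors.
tr M = 4 + 4 + (-2) = 6.
s = (4·4 − (-2)²) + (4·(-2) − 3²) + (4·(-2) − (-3)²) = 12 + (-17) + (-17) = -22.
det M (expand along row 1) = 4·(-17) − (-2)·13 + 3·(-6) = -60.
Characteristic polynomial: λ³ − 6λ² − 22λ + 60 = 0.
Substitute λ = y + (tr M)/3 = y + 2.000000 to remove the quadratic term: y³ + p·y + q = 0 with p = s − (tr M)²/3 = -34.000000 and q = −2(tr M)³/27 + (tr M)·s/3 − det M = 0.000000.
Three real roots ⇒ use the trigonometric (Viète) form: r = 2√(−p/3) = 6.733003, φ = arccos(3q/(p·r)) = arccos(0.000000) = 1.570796 rad.
y_k = r·cos(φ/3 − 2πk/3) for k = 0, 1, 2 gives y = 5.830952, 0.000000, -5.830952.
λ_k = y_k + 2.000000 gives λ = 7.8310, 2.0000, -3.8310 (check: the sum is 6.0000 = tr M).

Hence λ_max = 7.8310 and λ_min = -3.8310.


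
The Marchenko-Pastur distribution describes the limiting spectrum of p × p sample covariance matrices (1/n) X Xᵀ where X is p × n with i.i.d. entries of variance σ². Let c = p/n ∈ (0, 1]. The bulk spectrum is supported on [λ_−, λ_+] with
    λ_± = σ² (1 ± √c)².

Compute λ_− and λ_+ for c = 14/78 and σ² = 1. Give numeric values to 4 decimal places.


c = 14/78 = 0.179487; √c = 0.423659.
λ_− = σ² (1 − √c)² = 1 · (1 − 0.423659)² = 1 · (0.576341)² = 0.332169.
λ_+ = σ² (1 + √c)² = 1 · (1 + 0.423659)² = 1 · (1.423659)² = 2.026806.

Rounded to 4 decimal places: λ_− ≈ 0.3322, λ_+ ≈ 2.0268.


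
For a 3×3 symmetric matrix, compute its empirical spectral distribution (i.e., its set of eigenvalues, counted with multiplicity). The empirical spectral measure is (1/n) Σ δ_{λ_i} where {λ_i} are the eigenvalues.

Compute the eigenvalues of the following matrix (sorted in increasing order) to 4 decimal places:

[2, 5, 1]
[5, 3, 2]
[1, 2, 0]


Since M is real symmetric, all three eigenvalues are real; they are the roots of det(λI − M) = λ³ − (tr M) λ² + s λ − det M, where s is the sum of the principal 2×2 minors.
tr M = 2 + 3 + 0 = 5.
s = (2·3 − 5²) + (2·0 − 1²) + (3·0 − 2²) = -19 + (-1) + (-4) = -24.
det M (expand along row 1) = 2·(-4) − 5·(-2) + 1·7 = 9.
Characteristic polynomial: λ³ − 5λ² − 24λ − 9 = 0.
Substitute λ = y + (tr M)/3 = y + 1.666667 to remove the quadratic term: y³ + p·y + q = 0 with p = s − (tr M)²/3 = -32.333333 and q = −2(tr M)³/27 + (tr M)·s/3 − det M = -58.259259.
Three real roots ⇒ use the trigonometric (Viète) form: r = 2√(−p/3) = 6.565905, φ = arccos(3q/(p·r)) = arccos(0.823268) = 0.603652 rad.
y_k = r·cos(φ/3 − 2πk/3) for k = 0, 1, 2 gives y = 6.433431, -2.080250, -4.353181.
λ_k = y_k + 1.666667 gives λ = 8.1001, -0.4136, -2.6865 (check: the sum is 5.0000 = tr M).

Eigenvalues sorted in increasing order: [-2.6865, -0.4136, 8.1001].
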